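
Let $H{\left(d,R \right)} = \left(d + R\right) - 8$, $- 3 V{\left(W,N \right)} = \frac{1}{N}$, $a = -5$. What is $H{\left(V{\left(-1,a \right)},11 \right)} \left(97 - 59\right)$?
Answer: $\frac{1748}{15} \approx 116.53$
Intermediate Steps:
$V{\left(W,N \right)} = - \frac{1}{3 N}$
$H{\left(d,R \right)} = -8 + R + d$ ($H{\left(d,R \right)} = \left(R + d\right) - 8 = -8 + R + d$)
$H{\left(V{\left(-1,a \right)},11 \right)} \left(97 - 59\right) = \left(-8 + 11 - \frac{1}{3 \left(-5\right)}\right) \left(97 - 59\right) = \left(-8 + 11 - - \frac{1}{15}\right) 38 = \left(-8 + 11 + \frac{1}{15}\right) 38 = \frac{46}{15} \cdot 38 = \frac{1748}{15}$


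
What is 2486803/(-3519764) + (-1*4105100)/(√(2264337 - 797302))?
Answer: -2486803/3519764 - 821020*√1467035/293407 ≈ -3390.0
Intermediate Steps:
2486803/(-3519764) + (-1*4105100)/(√(2264337 - 797302)) = 2486803*(-1/3519764) - 4105100*√1467035/1467035 = -2486803/3519764 - 821020*√1467035/293407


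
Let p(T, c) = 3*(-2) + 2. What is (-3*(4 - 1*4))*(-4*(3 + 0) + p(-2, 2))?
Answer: 0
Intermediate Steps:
p(T, c) = -4 (p(T, c) = -6 + 2 = -4)
(-3*(4 - 1*4))*(-4*(3 + 0) + p(-2, 2)) = (-3*(4 - 1*4))*(-4*(3 + 0) - 4) = (-3*(4 - 4))*(-4*3 - 4) = (-3*0)*(-12 - 4) = 0*(-16) = 0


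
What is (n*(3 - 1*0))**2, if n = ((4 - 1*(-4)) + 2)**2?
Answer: 90000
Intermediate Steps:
n = 100 (n = ((4 + 4) + 2)**2 = (8 + 2)**2 = 10**2 = 100)
(n*(3 - 1*0))**2 = (100*(3 - 1*0))**2 = (100*(3 + 0))**2 = (100*3)**2 = 300**2 = 90000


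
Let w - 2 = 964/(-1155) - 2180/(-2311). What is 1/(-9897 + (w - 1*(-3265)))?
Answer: -2669205/17696539054 ≈ -0.00015083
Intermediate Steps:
w = 5628506/2669205 (w = 2 + (964/(-1155) - 2180/(-2311)) = 2 + (964*(-1/1155) - 2180*(-1/2311)) = 2 + (-964/1155 + 2180/2311) = 2 + 290096/2669205 = 5628506/2669205 ≈ 2.1087)
1/(-9897 + (w - 1*(-3265))) = 1/(-9897 + (5628506/2669205 - 1*(-3265))) = 1/(-9897 + (5628506/2669205 + 3265)) = 1/(-9897 + 8720582831/2669205) = 1/(-17696539054/2669205) = -2669205/17696539054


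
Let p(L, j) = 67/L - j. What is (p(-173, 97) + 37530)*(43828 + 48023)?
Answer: 594812563542/173 ≈ 3.4382e+9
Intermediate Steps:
p(L, j) = -j + 67/L
(p(-173, 97) + 37530)*(43828 + 48023) = ((-1*97 + 67/(-173)) + 37530)*(43828 + 48023) = ((-97 + 67*(-1/173)) + 37530)*91851 = ((-97 - 67/173) + 37530)*91851 = (-16848/173 + 37530)*91851 = (6475842/173)*91851 = 594812563542/173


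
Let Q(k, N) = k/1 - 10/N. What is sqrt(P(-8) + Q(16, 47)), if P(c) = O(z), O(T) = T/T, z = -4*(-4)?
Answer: sqrt(37083)/47 ≈ 4.0972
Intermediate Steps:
z = 16
Q(k, N) = k - 10/N (Q(k, N) = k*1 - 10/N = k - 10/N)
O(T) = 1
P(c) = 1
sqrt(P(-8) + Q(16, 47)) = sqrt(1 + (16 - 10/47)) = sqrt(1 + 742/47) = sqrt(789/47) = sqrt(37083)/47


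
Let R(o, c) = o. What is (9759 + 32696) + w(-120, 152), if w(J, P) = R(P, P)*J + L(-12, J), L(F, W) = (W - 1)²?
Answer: 38856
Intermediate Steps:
L(F, W) = (-1 + W)²
w(J, P) = (-1 + J)² + J*P (w(J, P) = P*J + (-1 + J)² = J*P + (-1 + J)² = (-1 + J)² + J*P)
(9759 + 32696) + w(-120, 152) = (9759 + 32696) + ((-1 - 120)² - 120*152) = 42455 + ((-121)² - 18240) = 42455 + (14641 - 18240) = 42455 - 3599 = 38856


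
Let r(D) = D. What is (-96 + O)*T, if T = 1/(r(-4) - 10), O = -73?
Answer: 169/14 ≈ 12.071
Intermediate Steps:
T = -1/14 (T = 1/(-4 - 10) = 1/(-14) = -1/14 ≈ -0.071429)
(-96 + O)*T = (-96 - 73)*(-1/14) = -169*(-1/14) = 169/14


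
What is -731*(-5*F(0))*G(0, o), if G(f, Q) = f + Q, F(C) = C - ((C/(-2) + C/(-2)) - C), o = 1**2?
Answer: 0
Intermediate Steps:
o = 1
F(C) = 3*C (F(C) = C - ((C*(-1/2) + C*(-1/2)) - C) = C - ((-C/2 - C/2) - C) = C - (-C - C) = C - (-2)*C = C + 2*C = 3*C)
G(f, Q) = Q + f
-731*(-5*F(0))*G(0, o) = -731*(-15*0)*(1 + 0) = -731*(-5*0) = -0 = -731*0 = 0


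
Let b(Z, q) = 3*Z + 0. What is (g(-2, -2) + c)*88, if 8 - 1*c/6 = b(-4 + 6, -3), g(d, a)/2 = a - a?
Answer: 1056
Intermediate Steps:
g(d, a) = 0 (g(d, a) = 2*(a - a) = 2*0 = 0)
b(Z, q) = 3*Z
c = 12 (c = 48 - 18*(-4 + 6) = 48 - 18*2 = 48 - 6*6 = 48 - 36 = 12)
(g(-2, -2) + c)*88 = (0 + 12)*88 = 12*88 = 1056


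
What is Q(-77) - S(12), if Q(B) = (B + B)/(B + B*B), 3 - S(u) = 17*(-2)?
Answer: -1407/38 ≈ -37.026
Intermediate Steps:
S(u) = 37 (S(u) = 3 - 17*(-2) = 3 - 1*(-34) = 3 + 34 = 37)
Q(B) = 2*B/(B + B²) (Q(B) = (2*B)/(B + B²) = 2*B/(B + B²))
Q(-77) - S(12) = 2/(1 - 77) - 1*37 = 2/(-76) - 37 = 2*(-1/76) - 37 = -1/38 - 37 = -1407/38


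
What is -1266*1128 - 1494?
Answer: -1429542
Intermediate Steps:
-1266*1128 - 1494 = -1428048 - 1494 = -1429542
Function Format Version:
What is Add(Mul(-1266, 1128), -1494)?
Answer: -1429542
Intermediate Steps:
Add(Mul(-1266, 1128), -1494) = Add(-1428048, -1494) = -1429542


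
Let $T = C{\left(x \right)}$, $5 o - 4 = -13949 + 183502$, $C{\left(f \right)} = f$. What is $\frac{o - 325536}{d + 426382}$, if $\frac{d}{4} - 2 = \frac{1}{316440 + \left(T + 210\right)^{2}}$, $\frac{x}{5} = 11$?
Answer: $- \frac{112761025959}{164870089354} \approx -0.68394$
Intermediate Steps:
$x = 55$ ($x = 5 \cdot 11 = 55$)
$o = \frac{169557}{5}$ ($o = \frac{4}{5} + \frac{-13949 + 183502}{5} = \frac{4}{5} + \frac{1}{5} \cdot 169553 = \frac{4}{5} + \frac{169553}{5} = \frac{169557}{5} \approx 33911.0$)
$T = 55$
$d = \frac{3093324}{386665}$ ($d = 8 + \frac{4}{316440 + \left(55 + 210\right)^{2}} = 8 + \frac{4}{316440 + 265^{2}} = 8 + \frac{4}{316440 + 70225} = 8 + \frac{4}{386665} = \frac{3093324}{386665} \approx 8.0$)
$\frac{o - 325536}{d + 426382} = \frac{\frac{169557}{5} - 325536}{\frac{3093324}{386665} + 426382} = - \frac{1458123}{5 \cdot \frac{164870089354}{386665}} = \left(- \frac{1458123}{5}\right) \frac{386665}{164870089354} = - \frac{112761025959}{164870089354}$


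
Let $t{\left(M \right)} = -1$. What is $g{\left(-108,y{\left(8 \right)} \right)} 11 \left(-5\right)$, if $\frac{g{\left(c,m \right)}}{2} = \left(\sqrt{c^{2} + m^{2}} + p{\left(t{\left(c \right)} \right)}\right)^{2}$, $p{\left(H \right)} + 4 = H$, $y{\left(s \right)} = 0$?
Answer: $-1166990$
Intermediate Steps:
$p{\left(H \right)} = -4 + H$
$g{\left(c,m \right)} = 2 \left(-5 + \sqrt{c^{2} + m^{2}}\right)^{2}$ ($g{\left(c,m \right)} = 2 \left(\sqrt{c^{2} + m^{2}} - 5\right)^{2} = 2 \left(-5 + \sqrt{c^{2} + m^{2}}\right)^{2}$)
$g{\left(-108,y{\left(8 \right)} \right)} 11 \left(-5\right) = 2 \left(-5 + \sqrt{\left(-108\right)^{2} + 0^{2}}\right)^{2} \cdot 11 \left(-5\right) = 2 \left(-5 + \sqrt{11664 + 0}\right)^{2} \left(-55\right) = 2 \left(-5 + \sqrt{11664}\right)^{2} \left(-55\right) = 2 \left(-5 + 108\right)^{2} \left(-55\right) = 2 \cdot 103^{2} \left(-55\right) = 2 \cdot 10609 \left(-55\right) = 21218 \left(-55\right) = -1166990$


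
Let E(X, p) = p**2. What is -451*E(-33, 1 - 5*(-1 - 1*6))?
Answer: -584496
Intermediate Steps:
-451*E(-33, 1 - 5*(-1 - 1*6)) = -451*(1 - 5*(-1 - 1*6))**2 = -451*(1 - 5*(-1 - 6))**2 = -451*(1 - 5*(-7))**2 = -451*(1 + 35)**2 = -451*36**2 = -451*1296 = -584496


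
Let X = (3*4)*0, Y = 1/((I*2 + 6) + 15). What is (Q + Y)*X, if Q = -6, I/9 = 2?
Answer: 0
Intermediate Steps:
I = 18 (I = 9*2 = 18)
Y = 1/57 (Y = 1/((18*2 + 6) + 15) = 1/((36 + 6) + 15) = 1/(42 + 15) = 1/57 ≈ 0.017544)
X = 0 (X = 12*0 = 0)
(Q + Y)*X = (-6 + 1/57)*0 = -341/57*0 = 0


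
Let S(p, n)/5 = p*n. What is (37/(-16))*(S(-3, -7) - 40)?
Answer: -2405/16 ≈ -150.31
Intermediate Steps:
S(p, n) = 5*n*p (S(p, n) = 5*(p*n) = 5*(n*p) = 5*n*p)
(37/(-16))*(S(-3, -7) - 40) = (37/(-16))*(5*(-7)*(-3) - 40) = (37*(-1/16))*(105 - 40) = -37/16*65 = -2405/16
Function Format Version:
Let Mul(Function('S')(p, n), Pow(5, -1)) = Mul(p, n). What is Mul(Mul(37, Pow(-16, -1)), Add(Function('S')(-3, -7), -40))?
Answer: Rational(-2405, 16) ≈ -150.31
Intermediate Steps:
Function('S')(p, n) = Mul(5, n, p) (Function('S')(p, n) = Mul(5, Mul(p, n)) = Mul(5, Mul(n, p)) = Mul(5, n, p))
Mul(Mul(37, Pow(-16, -1)), Add(Function('S')(-3, -7), -40)) = Mul(Mul(37, Pow(-16, -1)), Add(Mul(5, -7, -3), -40)) = Mul(Mul(37, Rational(-1, 16)), Add(105, -40)) = Mul(Rational(-37, 16), 65) = Rational(-2405, 16)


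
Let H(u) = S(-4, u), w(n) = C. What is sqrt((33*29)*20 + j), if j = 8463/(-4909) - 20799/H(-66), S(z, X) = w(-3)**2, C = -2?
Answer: sqrt(1343578067373)/9818 ≈ 118.06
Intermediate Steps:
w(n) = -2
S(z, X) = 4 (S(z, X) = (-2)**2 = 4)
H(u) = 4
j = -102136143/19636 (j = 8463/(-4909) - 20799/4 = 8463*(-1/4909) - 20799*1/4 = -8463/4909 - 20799/4 = -102136143/19636 ≈ -5201.5)
sqrt((33*29)*20 + j) = sqrt((33*29)*20 - 102136143/19636) = sqrt(957*20 - 102136143/19636) = sqrt(19140 - 102136143/19636) = sqrt(273696897/19636) = sqrt(1343578067373)/9818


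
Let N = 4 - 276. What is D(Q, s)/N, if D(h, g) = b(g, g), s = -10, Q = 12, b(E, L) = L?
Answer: 5/136 ≈ 0.036765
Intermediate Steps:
D(h, g) = g
N = -272
D(Q, s)/N = -10/(-272) = -10*(-1/272) = 5/136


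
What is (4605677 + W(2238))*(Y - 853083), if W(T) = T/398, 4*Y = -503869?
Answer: -1794659499985621/398 ≈ -4.5092e+12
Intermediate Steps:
Y = -503869/4 (Y = (¼)*(-503869) = -503869/4 ≈ -1.2597e+5)
W(T) = T/398 (W(T) = T*(1/398) = T/398)
(4605677 + W(2238))*(Y - 853083) = (4605677 + (1/398)*2238)*(-503869/4 - 853083) = (4605677 + 1119/199)*(-3916201/4) = (916530842/199)*(-3916201/4) = -1794659499985621/398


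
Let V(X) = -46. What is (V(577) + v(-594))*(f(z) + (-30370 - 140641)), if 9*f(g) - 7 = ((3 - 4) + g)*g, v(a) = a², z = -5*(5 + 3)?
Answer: -60266410120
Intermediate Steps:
z = -40 (z = -5*8 = -40)
f(g) = 7/9 + g*(-1 + g)/9 (f(g) = 7/9 + (((3 - 4) + g)*g)/9 = 7/9 + ((-1 + g)*g)/9 = 7/9 + (g*(-1 + g))/9 = 7/9 + g*(-1 + g)/9)
(V(577) + v(-594))*(f(z) + (-30370 - 140641)) = (-46 + (-594)²)*((7/9 - ⅑*(-40) + (⅑)*(-40)²) + (-30370 - 140641)) = (-46 + 352836)*((7/9 + 40/9 + (⅑)*1600) - 171011) = 352790*((7/9 + 40/9 + 1600/9) - 171011) = 352790*(183 - 171011) = 352790*(-170828) = -60266410120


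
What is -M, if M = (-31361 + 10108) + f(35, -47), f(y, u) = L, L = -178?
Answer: 21431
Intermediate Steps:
f(y, u) = -178
M = -21431 (M = (-31361 + 10108) - 178 = -21253 - 178 = -21431)
-M = -1*(-21431) = 21431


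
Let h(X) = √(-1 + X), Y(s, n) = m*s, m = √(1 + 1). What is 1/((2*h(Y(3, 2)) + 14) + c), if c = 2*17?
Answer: 1/(48 + 2*√(-1 + 3*√2)) ≈ 0.019379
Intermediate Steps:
c = 34
m = √2 ≈ 1.4142
Y(s, n) = s*√2 (Y(s, n) = √2*s = s*√2)
1/((2*h(Y(3, 2)) + 14) + c) = 1/((2*√(-1 + 3*√2) + 14) + 34) = 1/((14 + 2*√(-1 + 3*√2)) + 34) = 1/(48 + 2*√(-1 + 3*√2))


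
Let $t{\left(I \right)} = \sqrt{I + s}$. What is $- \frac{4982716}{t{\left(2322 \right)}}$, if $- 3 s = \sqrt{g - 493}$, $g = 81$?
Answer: $- \frac{2491358 \sqrt{6}}{\sqrt{3483 - i \sqrt{103}}} \approx -1.034 \cdot 10^{5} - 150.65 i$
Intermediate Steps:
$s = - \frac{2 i \sqrt{103}}{3}$ ($s = - \frac{\sqrt{81 - 493}}{3} = - \frac{\sqrt{-412}}{3} = - \frac{2 i \sqrt{103}}{3} \approx - 6.7659 i$)
$t{\left(I \right)} = \sqrt{I - \frac{2 i \sqrt{103}}{3}}$
$- \frac{4982716}{t{\left(2322 \right)}} = - \frac{4982716}{\frac{1}{3} \sqrt{9 \cdot 2322 - 6 i \sqrt{103}}} = - \frac{4982716}{\frac{1}{3} \sqrt{20898 - 6 i \sqrt{103}}} = - 4982716 \frac{3}{\sqrt{20898 - 6 i \sqrt{103}}} = - \frac{14948148}{\sqrt{20898 - 6 i \sqrt{103}}}$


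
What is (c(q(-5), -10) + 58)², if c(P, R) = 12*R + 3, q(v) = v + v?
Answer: 3481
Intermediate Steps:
q(v) = 2*v
c(P, R) = 3 + 12*R
(c(q(-5), -10) + 58)² = ((3 + 12*(-10)) + 58)² = ((3 - 120) + 58)² = (-117 + 58)² = (-59)² = 3481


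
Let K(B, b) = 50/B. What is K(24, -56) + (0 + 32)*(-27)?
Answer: -10343/12 ≈ -861.92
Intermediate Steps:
K(24, -56) + (0 + 32)*(-27) = 50/24 + (0 + 32)*(-27) = 50*(1/24) + 32*(-27) = 25/12 - 864 = -10343/12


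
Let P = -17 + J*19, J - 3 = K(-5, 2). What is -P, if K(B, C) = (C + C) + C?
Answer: -154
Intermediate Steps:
K(B, C) = 3*C (K(B, C) = 2*C + C = 3*C)
J = 9 (J = 3 + 3*2 = 3 + 6 = 9)
P = 154 (P = -17 + 9*19 = -17 + 171 = 154)
-P = -1*154 = -154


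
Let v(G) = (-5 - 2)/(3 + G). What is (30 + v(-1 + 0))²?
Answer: 2809/4 ≈ 702.25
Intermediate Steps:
v(G) = -7/(3 + G)
(30 + v(-1 + 0))² = (30 - 7/(3 + (-1 + 0)))² = (30 - 7/(3 - 1))² = (30 - 7/2)² = (53/2)² = 2809/4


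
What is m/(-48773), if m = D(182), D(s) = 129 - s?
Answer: 53/48773 ≈ 0.0010867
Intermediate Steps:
m = -53 (m = 129 - 1*182 = 129 - 182 = -53)
m/(-48773) = -53/(-48773) = -53*(-1/48773) = 53/48773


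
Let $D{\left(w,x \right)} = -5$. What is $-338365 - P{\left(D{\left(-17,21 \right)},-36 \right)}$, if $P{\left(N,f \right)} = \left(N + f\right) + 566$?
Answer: $-338890$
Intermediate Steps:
$P{\left(N,f \right)} = 566 + N + f$
$-338365 - P{\left(D{\left(-17,21 \right)},-36 \right)} = -338365 - \left(566 - 5 - 36\right) = -338365 - 525 = -338890$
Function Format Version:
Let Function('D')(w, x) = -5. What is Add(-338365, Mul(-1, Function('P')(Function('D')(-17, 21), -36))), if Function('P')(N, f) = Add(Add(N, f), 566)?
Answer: -338890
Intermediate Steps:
Function('P')(N, f) = Add(566, N, f)
Add(-338365, Mul(-1, Function('P')(Function('D')(-17, 21), -36))) = Add(-338365, Mul(-1, Add(566, -5, -36))) = Add(-338365, Mul(-1, 525)) = Add(-338365, -525) = -338890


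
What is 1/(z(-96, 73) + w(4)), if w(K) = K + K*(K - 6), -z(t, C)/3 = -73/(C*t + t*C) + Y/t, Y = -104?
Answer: -64/465 ≈ -0.13763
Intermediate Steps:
z(t, C) = 312/t + 219/(2*C*t) (z(t, C) = -3*(-73/(C*t + t*C) - 104/t) = -3*(-73/(C*t + C*t) - 104/t) = -3*(-73*1/(2*C*t) - 104/t) = -3*(-73/(2*C*t) - 104/t) = -3*(-104/t - 73/(2*C*t)) = 312/t + 219/(2*C*t))
w(K) = K + K*(-6 + K)
1/(z(-96, 73) + w(4)) = 1/((3/2)*(73 + 208*73)/(73*(-96)) + 4*(-5 + 4)) = 1/((3/2)*(1/73)*(-1/96)*(73 + 15184) + 4*(-1)) = 1/((3/2)*(1/73)*(-1/96)*15257 - 4) = 1/(-209/64 - 4) = 1/(-465/64) = -64/465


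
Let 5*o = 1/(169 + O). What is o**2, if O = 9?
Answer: 1/792100 ≈ 1.2625e-6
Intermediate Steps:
o = 1/890 (o = 1/(5*(169 + 9)) = (1/5)/178 = (1/5)*(1/178) = 1/890 ≈ 0.0011236)
o**2 = (1/890)**2 = 1/792100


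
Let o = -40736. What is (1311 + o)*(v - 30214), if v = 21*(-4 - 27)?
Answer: 1216852625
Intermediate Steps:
v = -651 (v = 21*(-31) = -651)
(1311 + o)*(v - 30214) = (1311 - 40736)*(-651 - 30214) = -39425*(-30865) = 1216852625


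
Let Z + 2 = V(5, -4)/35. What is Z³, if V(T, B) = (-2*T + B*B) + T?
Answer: -205379/42875 ≈ -4.7902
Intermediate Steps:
V(T, B) = B² - T (V(T, B) = (-2*T + B²) + T = (B² - 2*T) + T = B² - T)
Z = -59/35 (Z = -2 + ((-4)² - 1*5)/35 = -2 + (16 - 5)*(1/35) = -2 + 11*(1/35) = -2 + 11/35 = -59/35 ≈ -1.6857)
Z³ = (-59/35)³ = -205379/42875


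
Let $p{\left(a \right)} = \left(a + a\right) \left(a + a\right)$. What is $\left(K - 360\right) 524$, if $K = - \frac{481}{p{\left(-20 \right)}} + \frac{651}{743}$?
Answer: $- \frac{55974175573}{297200} \approx -1.8834 \cdot 10^{5}$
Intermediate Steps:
$p{\left(a \right)} = 4 a^{2}$ ($p{\left(a \right)} = 2 a 2 a = 4 a^{2}$)
$K = \frac{684217}{1188800}$ ($K = - \frac{481}{4 \left(-20\right)^{2}} + \frac{651}{743} = - \frac{481}{4 \cdot 400} + 651 \cdot \frac{1}{743} = - \frac{481}{1600} + \frac{651}{743} = \frac{684217}{1188800} \approx 0.57555$)
$\left(K - 360\right) 524 = \left(\frac{684217}{1188800} - 360\right) 524 = \left(- \frac{427283783}{1188800}\right) 524 = - \frac{55974175573}{297200}$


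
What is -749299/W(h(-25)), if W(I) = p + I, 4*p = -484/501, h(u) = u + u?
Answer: 375398799/25171 ≈ 14914.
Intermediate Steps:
h(u) = 2*u
p = -121/501 (p = (-484/501)/4 = (-484*1/501)/4 = (¼)*(-484/501) = -121/501 ≈ -0.24152)
W(I) = -121/501 + I
-749299/W(h(-25)) = -749299/(-121/501 + 2*(-25)) = -749299/(-121/501 - 50) = -749299/(-25171/501) = -749299*(-501/25171) = 375398799/25171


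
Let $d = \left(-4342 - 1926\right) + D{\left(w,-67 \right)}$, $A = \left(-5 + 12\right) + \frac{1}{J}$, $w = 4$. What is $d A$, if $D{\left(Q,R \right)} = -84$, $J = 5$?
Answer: $- \frac{228672}{5} \approx -45734.0$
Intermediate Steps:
$A = \frac{36}{5}$ ($A = \left(-5 + 12\right) + \frac{1}{5} = 7 + \frac{1}{5} = \frac{36}{5} \approx 7.2$)
$d = -6352$ ($d = \left(-4342 - 1926\right) - 84 = -6268 - 84 = -6352$)
$d A = \left(-6352\right) \frac{36}{5} = - \frac{228672}{5}$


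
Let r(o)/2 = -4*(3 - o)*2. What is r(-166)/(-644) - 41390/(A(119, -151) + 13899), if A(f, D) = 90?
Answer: 2792774/2252229 ≈ 1.2400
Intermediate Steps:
r(o) = -48 + 16*o (r(o) = 2*(-4*(3 - o)*2) = 2*((-12 + 4*o)*2) = 2*(-24 + 8*o) = -48 + 16*o)
r(-166)/(-644) - 41390/(A(119, -151) + 13899) = (-48 + 16*(-166))/(-644) - 41390/(90 + 13899) = (-48 - 2656)*(-1/644) - 41390/13989 = -2704*(-1/644) - 41390*1/13989 = 676/161 - 41390/13989 = 2792774/2252229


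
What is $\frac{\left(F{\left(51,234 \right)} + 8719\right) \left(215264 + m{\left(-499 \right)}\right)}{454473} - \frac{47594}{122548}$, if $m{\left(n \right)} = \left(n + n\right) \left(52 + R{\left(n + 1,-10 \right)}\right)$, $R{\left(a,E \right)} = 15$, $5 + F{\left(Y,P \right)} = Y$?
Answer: $\frac{26562931898933}{9282459534} \approx 2861.6$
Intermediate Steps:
$F{\left(Y,P \right)} = -5 + Y$
$m{\left(n \right)} = 134 n$ ($m{\left(n \right)} = \left(n + n\right) \left(52 + 15\right) = 2 n 67 = 134 n$)
$\frac{\left(F{\left(51,234 \right)} + 8719\right) \left(215264 + m{\left(-499 \right)}\right)}{454473} - \frac{47594}{122548} = \frac{\left(\left(-5 + 51\right) + 8719\right) \left(215264 + 134 \left(-499\right)\right)}{454473} - \frac{47594}{122548} = \left(46 + 8719\right) \left(215264 - 66866\right) \frac{1}{454473} - \frac{23797}{61274} = 8765 \cdot 148398 \cdot \frac{1}{454473} - \frac{23797}{61274} = 1300708470 \cdot \frac{1}{454473} - \frac{23797}{61274} = \frac{433569490}{151491} - \frac{23797}{61274} = \frac{26562931898933}{9282459534}$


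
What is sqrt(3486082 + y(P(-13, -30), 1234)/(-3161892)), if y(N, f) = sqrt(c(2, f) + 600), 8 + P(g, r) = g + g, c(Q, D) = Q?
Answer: sqrt(8713079378638079112 - 790473*sqrt(602))/1580946 ≈ 1867.1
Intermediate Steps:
P(g, r) = -8 + 2*g (P(g, r) = -8 + (g + g) = -8 + 2*g)
y(N, f) = sqrt(602) (y(N, f) = sqrt(2 + 600) = sqrt(602))
sqrt(3486082 + y(P(-13, -30), 1234)/(-3161892)) = sqrt(3486082 + sqrt(602)/(-3161892)) = sqrt(3486082 + sqrt(602)*(-1/3161892)) = sqrt(3486082 - sqrt(602)/3161892)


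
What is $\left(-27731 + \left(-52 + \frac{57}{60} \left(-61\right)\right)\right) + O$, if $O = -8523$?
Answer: $- \frac{727279}{20} \approx -36364.0$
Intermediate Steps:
$\left(-27731 + \left(-52 + \frac{57}{60} \left(-61\right)\right)\right) + O = \left(-27731 + \left(-52 + \frac{57}{60} \left(-61\right)\right)\right) - 8523 = \left(-27731 + \left(-52 + 57 \cdot \frac{1}{60} \left(-61\right)\right)\right) - 8523 = \left(-27731 + \left(-52 + \frac{19}{20} \left(-61\right)\right)\right) - 8523 = \left(-27731 - \frac{2199}{20}\right) - 8523 = - \frac{556819}{20} - 8523 = - \frac{727279}{20}$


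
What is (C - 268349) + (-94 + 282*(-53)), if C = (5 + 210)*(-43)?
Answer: -292634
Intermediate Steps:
C = -9245 (C = 215*(-43) = -9245)
(C - 268349) + (-94 + 282*(-53)) = (-9245 - 268349) + (-94 + 282*(-53)) = -277594 + (-94 - 14946) = -277594 - 15040 = -292634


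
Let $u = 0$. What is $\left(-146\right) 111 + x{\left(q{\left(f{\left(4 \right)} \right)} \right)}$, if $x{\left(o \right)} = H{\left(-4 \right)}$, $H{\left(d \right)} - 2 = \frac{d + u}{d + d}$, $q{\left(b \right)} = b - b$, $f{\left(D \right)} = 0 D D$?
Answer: $- \frac{32407}{2} \approx -16204.0$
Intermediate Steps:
$f{\left(D \right)} = 0$ ($f{\left(D \right)} = 0 D = 0$)
$q{\left(b \right)} = 0$
$H{\left(d \right)} = \frac{5}{2}$ ($H{\left(d \right)} = 2 + \frac{d + 0}{d + d} = 2 + \frac{d}{2 d} = 2 + d \frac{1}{2 d} = 2 + \frac{1}{2} = \frac{5}{2}$)
$x{\left(o \right)} = \frac{5}{2}$
$\left(-146\right) 111 + x{\left(q{\left(f{\left(4 \right)} \right)} \right)} = \left(-146\right) 111 + \frac{5}{2} = -16206 + \frac{5}{2} = - \frac{32407}{2}$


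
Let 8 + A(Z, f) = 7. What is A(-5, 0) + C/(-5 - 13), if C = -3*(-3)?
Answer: -3/2 ≈ -1.5000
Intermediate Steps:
A(Z, f) = -1 (A(Z, f) = -8 + 7 = -1)
C = 9
A(-5, 0) + C/(-5 - 13) = -1 + 9/(-5 - 13) = -1 + 9/(-18) = -1 - 1/18*9 = -1 - ½ = -3/2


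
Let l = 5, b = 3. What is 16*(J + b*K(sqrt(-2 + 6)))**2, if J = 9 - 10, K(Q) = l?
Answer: 3136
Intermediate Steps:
K(Q) = 5
J = -1
16*(J + b*K(sqrt(-2 + 6)))**2 = 16*(-1 + 3*5)**2 = 16*(-1 + 15)**2 = 16*14**2 = 16*196 = 3136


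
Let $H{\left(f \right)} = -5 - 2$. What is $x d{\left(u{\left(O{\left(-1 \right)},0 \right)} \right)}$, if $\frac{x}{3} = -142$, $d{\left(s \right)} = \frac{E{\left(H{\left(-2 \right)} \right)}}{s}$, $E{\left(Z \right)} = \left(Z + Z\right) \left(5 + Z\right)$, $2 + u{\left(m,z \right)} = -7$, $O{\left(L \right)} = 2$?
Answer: $\frac{3976}{3} \approx 1325.3$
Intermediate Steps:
$H{\left(f \right)} = -7$
$u{\left(m,z \right)} = -9$ ($u{\left(m,z \right)} = -2 - 7 = -9$)
$E{\left(Z \right)} = 2 Z \left(5 + Z\right)$
$d{\left(s \right)} = \frac{28}{s}$ ($d{\left(s \right)} = \frac{2 \left(-7\right) \left(5 - 7\right)}{s} = \frac{2 \left(-7\right) \left(-2\right)}{s} = \frac{28}{s}$)
$x = -426$ ($x = 3 \left(-142\right) = -426$)
$x d{\left(u{\left(O{\left(-1 \right)},0 \right)} \right)} = - 426 \frac{28}{-9} = - 426 \cdot 28 \left(- \frac{1}{9}\right) = \left(-426\right) \left(- \frac{28}{9}\right) = \frac{3976}{3}$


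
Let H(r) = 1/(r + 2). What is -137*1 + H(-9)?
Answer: -960/7 ≈ -137.14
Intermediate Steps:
H(r) = 1/(2 + r)
-137*1 + H(-9) = -137*1 + 1/(2 - 9) = -137 + 1/(-7) = -137 - 1/7 = -960/7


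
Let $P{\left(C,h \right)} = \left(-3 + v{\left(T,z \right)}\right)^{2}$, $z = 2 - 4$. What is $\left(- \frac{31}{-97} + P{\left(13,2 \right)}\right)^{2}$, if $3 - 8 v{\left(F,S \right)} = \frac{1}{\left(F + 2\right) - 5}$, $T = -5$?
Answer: $\frac{8021407819681}{157856825344} \approx 50.814$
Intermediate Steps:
$z = -2$ ($z = 2 - 4 = -2$)
$v{\left(F,S \right)} = \frac{3}{8} - \frac{1}{8 \left(-3 + F\right)}$ ($v{\left(F,S \right)} = \frac{3}{8} - \frac{1}{8 \left(\left(F + 2\right) - 5\right)} = \frac{3}{8} - \frac{1}{8 \left(\left(2 + F\right) - 5\right)} = \frac{3}{8} - \frac{1}{8 \left(-3 + F\right)}$)
$P{\left(C,h \right)} = \frac{27889}{4096}$ ($P{\left(C,h \right)} = \left(-3 + \frac{-10 + 3 \left(-5\right)}{8 \left(-3 - 5\right)}\right)^{2} = \left(-3 + \frac{-10 - 15}{8 \left(-8\right)}\right)^{2} = \left(-3 + \frac{1}{8} \left(- \frac{1}{8}\right) \left(-25\right)\right)^{2} = \left(-3 + \frac{25}{64}\right)^{2} = \left(- \frac{167}{64}\right)^{2} = \frac{27889}{4096}$)
$\left(- \frac{31}{-97} + P{\left(13,2 \right)}\right)^{2} = \left(- \frac{31}{-97} + \frac{27889}{4096}\right)^{2} = \left(\left(-31\right) \left(- \frac{1}{97}\right) + \frac{27889}{4096}\right)^{2} = \left(\frac{31}{97} + \frac{27889}{4096}\right)^{2} = \left(\frac{2832209}{397312}\right)^{2} = \frac{8021407819681}{157856825344}$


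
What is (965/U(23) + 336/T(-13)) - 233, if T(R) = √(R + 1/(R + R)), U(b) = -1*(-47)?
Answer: -9986/47 - 112*I*√8814/113 ≈ -212.47 - 93.052*I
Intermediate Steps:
U(b) = 47
T(R) = √(R + 1/(2*R))
(965/U(23) + 336/T(-13)) - 233 = (965/47 + 336/((√(2/(-13) + 4*(-13))/2))) - 233 = (965*(1/47) + 336/((√(2*(-1/13) - 52)/2))) - 233 = (965/47 + 336/((√(-2/13 - 52)/2))) - 233 = (965/47 + 336/((√(-678/13)/2))) - 233 = (965/47 + 336/(((I*√8814/13)/2))) - 233 = (965/47 + 336/((I*√8814/26))) - 233 = (965/47 + 336*(-I*√8814/339)) - 233 = (965/47 - 112*I*√8814/113) - 233 = -9986/47 - 112*I*√8814/113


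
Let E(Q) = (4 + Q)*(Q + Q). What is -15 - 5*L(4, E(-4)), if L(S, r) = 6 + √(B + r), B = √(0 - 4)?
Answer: -50 - 5*I ≈ -50.0 - 5.0*I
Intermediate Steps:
B = 2*I (B = √(-4) = 2*I ≈ 2.0*I)
E(Q) = 2*Q*(4 + Q) (E(Q) = (4 + Q)*(2*Q) = 2*Q*(4 + Q))
L(S, r) = 6 + √(r + 2*I) (L(S, r) = 6 + √(2*I + r) = 6 + √(r + 2*I))
-15 - 5*L(4, E(-4)) = -15 - 5*(6 + √(2*(-4)*(4 - 4) + 2*I)) = -15 - 5*(6 + √(2*(-4)*0 + 2*I)) = -15 - 5*(6 + √(0 + 2*I)) = -15 - 5*(6 + √(2*I)) = -15 - 5*(6 + (1 + I)) = -15 - 5*(7 + I) = -15 + (-35 - 5*I) = -50 - 5*I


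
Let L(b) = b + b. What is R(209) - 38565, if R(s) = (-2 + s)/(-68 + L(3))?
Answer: -2391237/62 ≈ -38568.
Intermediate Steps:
L(b) = 2*b
R(s) = 1/31 - s/62 (R(s) = (-2 + s)/(-68 + 2*3) = (-2 + s)/(-68 + 6) = (-2 + s)/(-62) = (-2 + s)*(-1/62) = 1/31 - s/62)
R(209) - 38565 = (1/31 - 1/62*209) - 38565 = (1/31 - 209/62) - 38565 = -207/62 - 38565 = -2391237/62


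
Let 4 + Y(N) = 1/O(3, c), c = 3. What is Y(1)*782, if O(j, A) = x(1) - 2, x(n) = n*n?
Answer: -3910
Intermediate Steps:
x(n) = n²
O(j, A) = -1 (O(j, A) = 1² - 2 = 1 - 2 = -1)
Y(N) = -5 (Y(N) = -4 + 1/(-1) = -4 - 1 = -5)
Y(1)*782 = -5*782 = -3910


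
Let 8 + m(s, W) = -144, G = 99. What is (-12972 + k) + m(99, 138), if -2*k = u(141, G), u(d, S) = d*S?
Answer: -40207/2 ≈ -20104.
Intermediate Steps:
m(s, W) = -152 (m(s, W) = -8 - 144 = -152)
u(d, S) = S*d
k = -13959/2 (k = -99*141/2 = -½*13959 = -13959/2 ≈ -6979.5)
(-12972 + k) + m(99, 138) = (-12972 - 13959/2) - 152 = -39903/2 - 152 = -40207/2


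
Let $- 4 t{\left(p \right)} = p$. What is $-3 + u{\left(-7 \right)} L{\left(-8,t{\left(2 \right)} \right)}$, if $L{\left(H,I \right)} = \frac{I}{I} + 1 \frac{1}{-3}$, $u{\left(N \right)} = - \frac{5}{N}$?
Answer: $- \frac{53}{21} \approx -2.5238$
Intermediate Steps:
$t{\left(p \right)} = - \frac{p}{4}$
$L{\left(H,I \right)} = \frac{2}{3}$ ($L{\left(H,I \right)} = 1 + 1 \left(- \frac{1}{3}\right) = 1 - \frac{1}{3} = \frac{2}{3}$)
$-3 + u{\left(-7 \right)} L{\left(-8,t{\left(2 \right)} \right)} = -3 + - \frac{5}{-7} \cdot \frac{2}{3} = -3 + \left(-5\right) \left(- \frac{1}{7}\right) \frac{2}{3} = -3 + \frac{5}{7} \cdot \frac{2}{3} = -3 + \frac{10}{21} = - \frac{53}{21}$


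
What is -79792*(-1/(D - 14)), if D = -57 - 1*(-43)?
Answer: -19948/7 ≈ -2849.7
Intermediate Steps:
D = -14 (D = -57 + 43 = -14)
-79792*(-1/(D - 14)) = -79792*(-1/(-14 - 14)) = -79792/((-28*(-1))) = -79792/28 = -79792*1/28 = -19948/7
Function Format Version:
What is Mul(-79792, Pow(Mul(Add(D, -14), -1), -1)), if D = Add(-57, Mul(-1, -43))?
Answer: Rational(-19948, 7) ≈ -2849.7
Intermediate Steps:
D = -14 (D = Add(-57, 43) = -14)
Mul(-79792, Pow(Mul(Add(D, -14), -1), -1)) = Mul(-79792, Pow(Mul(Add(-14, -14), -1), -1)) = Mul(-79792, Pow(Mul(-28, -1), -1)) = Mul(-79792, Pow(28, -1)) = Mul(-79792, Rational(1, 28)) = Rational(-19948, 7)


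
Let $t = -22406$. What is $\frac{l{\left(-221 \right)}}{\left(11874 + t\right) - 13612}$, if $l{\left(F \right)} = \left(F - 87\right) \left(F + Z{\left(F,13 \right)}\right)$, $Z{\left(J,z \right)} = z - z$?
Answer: $- \frac{17017}{6036} \approx -2.8193$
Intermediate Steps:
$Z{\left(J,z \right)} = 0$
$l{\left(F \right)} = F \left(-87 + F\right)$ ($l{\left(F \right)} = \left(F - 87\right) \left(F + 0\right) = \left(-87 + F\right) F = F \left(-87 + F\right)$)
$\frac{l{\left(-221 \right)}}{\left(11874 + t\right) - 13612} = \frac{\left(-221\right) \left(-87 - 221\right)}{\left(11874 - 22406\right) - 13612} = \frac{\left(-221\right) \left(-308\right)}{-10532 - 13612} = \frac{68068}{-24144} = 68068 \left(- \frac{1}{24144}\right) = - \frac{17017}{6036}$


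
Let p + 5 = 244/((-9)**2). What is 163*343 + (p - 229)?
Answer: 4509919/81 ≈ 55678.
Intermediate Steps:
p = -161/81 (p = -5 + 244/((-9)**2) = -5 + 244/81 = -161/81 ≈ -1.9877)
163*343 + (p - 229) = 163*343 + (-161/81 - 229) = 55909 - 18710/81 = 4509919/81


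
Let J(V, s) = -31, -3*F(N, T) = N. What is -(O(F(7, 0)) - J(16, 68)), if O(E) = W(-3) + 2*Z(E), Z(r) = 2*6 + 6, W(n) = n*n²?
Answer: -40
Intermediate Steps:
F(N, T) = -N/3
W(n) = n³
Z(r) = 18 (Z(r) = 12 + 6 = 18)
O(E) = 9 (O(E) = (-3)³ + 2*18 = -27 + 36 = 9)
-(O(F(7, 0)) - J(16, 68)) = -(9 - 1*(-31)) = -(9 + 31) = -1*40 = -40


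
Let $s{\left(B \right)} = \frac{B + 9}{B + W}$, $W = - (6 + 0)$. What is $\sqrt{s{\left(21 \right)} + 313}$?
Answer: $3 \sqrt{35} \approx 17.748$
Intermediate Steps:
$W = -6$ ($W = \left(-1\right) 6 = -6$)
$s{\left(B \right)} = \frac{9 + B}{-6 + B}$ ($s{\left(B \right)} = \frac{B + 9}{B - 6} = \frac{9 + B}{-6 + B}$)
$\sqrt{s{\left(21 \right)} + 313} = \sqrt{\frac{9 + 21}{-6 + 21} + 313} = \sqrt{\frac{1}{15} \cdot 30 + 313} = \sqrt{2 + 313} = \sqrt{315} = 3 \sqrt{35}$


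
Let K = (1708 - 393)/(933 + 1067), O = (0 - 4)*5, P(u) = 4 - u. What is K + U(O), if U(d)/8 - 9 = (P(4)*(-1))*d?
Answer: 29063/400 ≈ 72.657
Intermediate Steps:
O = -20 (O = -4*5 = -20)
K = 263/400 (K = 1315/2000 = 1315*(1/2000) = 263/400 ≈ 0.65750)
U(d) = 72 (U(d) = 72 + 8*(((4 - 1*4)*(-1))*d) = 72 + 8*(((4 - 4)*(-1))*d) = 72 + 8*((0*(-1))*d) = 72 + 8*(0*d) = 72 + 8*0 = 72 + 0 = 72)
K + U(O) = 263/400 + 72 = 29063/400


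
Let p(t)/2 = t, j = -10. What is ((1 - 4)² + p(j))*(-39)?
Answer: 429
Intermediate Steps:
p(t) = 2*t
((1 - 4)² + p(j))*(-39) = ((1 - 4)² + 2*(-10))*(-39) = ((-3)² - 20)*(-39) = (9 - 20)*(-39) = -11*(-39) = 429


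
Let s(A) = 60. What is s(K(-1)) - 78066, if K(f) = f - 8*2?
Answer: -78006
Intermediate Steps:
K(f) = -16 + f (K(f) = f - 16 = -16 + f)
s(K(-1)) - 78066 = 60 - 78066 = -78006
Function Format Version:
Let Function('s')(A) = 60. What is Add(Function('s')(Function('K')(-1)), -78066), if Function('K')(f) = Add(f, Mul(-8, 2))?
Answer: -78006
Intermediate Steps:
Function('K')(f) = Add(-16, f) (Function('K')(f) = Add(f, -16) = Add(-16, f))
Add(Function('s')(Function('K')(-1)), -78066) = Add(60, -78066) = -78006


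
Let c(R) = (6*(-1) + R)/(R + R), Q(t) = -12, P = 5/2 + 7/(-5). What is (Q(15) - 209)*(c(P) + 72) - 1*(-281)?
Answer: -333053/22 ≈ -15139.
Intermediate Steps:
P = 11/10 (P = 5*(½) + 7*(-⅕) = 5/2 - 7/5 = 11/10 ≈ 1.1000)
c(R) = (-6 + R)/(2*R) (c(R) = (-6 + R)/((2*R)) = (-6 + R)*(1/(2*R)) = (-6 + R)/(2*R))
(Q(15) - 209)*(c(P) + 72) - 1*(-281) = (-12 - 209)*((-6 + 11/10)/(2*(11/10)) + 72) - 1*(-281) = -221*((½)*(10/11)*(-49/10) + 72) + 281 = -221*(-49/22 + 72) + 281 = -221*1535/22 + 281 = -339235/22 + 281 = -333053/22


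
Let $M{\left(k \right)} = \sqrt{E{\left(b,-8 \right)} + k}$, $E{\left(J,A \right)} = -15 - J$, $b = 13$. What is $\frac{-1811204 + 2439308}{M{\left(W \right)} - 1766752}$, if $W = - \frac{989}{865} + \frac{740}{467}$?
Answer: $- \frac{4820112673076480}{13558174610348611} - \frac{209368 i \sqrt{4497030249365}}{420303412920806941} \approx -0.35551 - 1.0564 \cdot 10^{-6} i$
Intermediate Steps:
$W = \frac{178237}{403955}$ ($W = \left(-989\right) \frac{1}{865} + 740 \cdot \frac{1}{467} = - \frac{989}{865} + \frac{740}{467} = \frac{178237}{403955} \approx 0.44123$)
$M{\left(k \right)} = \sqrt{-28 + k}$ ($M{\left(k \right)} = \sqrt{\left(-15 - 13\right) + k} = \sqrt{-28 + k}$)
$\frac{-1811204 + 2439308}{M{\left(W \right)} - 1766752} = \frac{-1811204 + 2439308}{\sqrt{-28 + \frac{178237}{403955}} - 1766752} = \frac{628104}{\sqrt{- \frac{11132503}{403955}} - 1766752} = \frac{628104}{\frac{i \sqrt{4497030249365}}{403955} - 1766752} = \frac{628104}{-1766752 + \frac{i \sqrt{4497030249365}}{403955}}$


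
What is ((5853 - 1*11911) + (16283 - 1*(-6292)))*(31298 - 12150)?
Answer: 316267516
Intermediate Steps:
((5853 - 1*11911) + (16283 - 1*(-6292)))*(31298 - 12150) = ((5853 - 11911) + (16283 + 6292))*19148 = (-6058 + 22575)*19148 = 16517*19148 = 316267516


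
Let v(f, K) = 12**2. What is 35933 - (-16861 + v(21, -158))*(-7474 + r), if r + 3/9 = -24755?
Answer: -1616225497/3 ≈ -5.3874e+8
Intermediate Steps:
r = -74266/3 (r = -1/3 - 24755 = -74266/3 ≈ -24755.)
v(f, K) = 144
35933 - (-16861 + v(21, -158))*(-7474 + r) = 35933 - (-16861 + 144)*(-7474 - 74266/3) = 35933 - (-16717)*(-96688)/3 = 35933 - 1*1616333296/3 = 35933 - 1616333296/3 = -1616225497/3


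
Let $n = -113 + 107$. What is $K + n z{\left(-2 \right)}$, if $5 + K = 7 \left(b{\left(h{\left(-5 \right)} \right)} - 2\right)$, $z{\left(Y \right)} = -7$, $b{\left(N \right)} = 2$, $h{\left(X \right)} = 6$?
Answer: $37$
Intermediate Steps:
$n = -6$
$K = -5$ ($K = -5 + 7 \left(2 - 2\right) = -5 + 7 \cdot 0 = -5 + 0 = -5$)
$K + n z{\left(-2 \right)} = -5 - -42 = -5 + 42 = 37$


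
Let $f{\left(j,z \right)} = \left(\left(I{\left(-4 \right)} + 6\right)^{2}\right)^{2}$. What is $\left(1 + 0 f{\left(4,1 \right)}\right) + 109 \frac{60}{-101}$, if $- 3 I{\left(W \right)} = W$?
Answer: $- \frac{6439}{101} \approx -63.752$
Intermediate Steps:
$I{\left(W \right)} = - \frac{W}{3}$
$f{\left(j,z \right)} = \frac{234256}{81}$ ($f{\left(j,z \right)} = \left(\left(\left(- \frac{1}{3}\right) \left(-4\right) + 6\right)^{2}\right)^{2} = \left(\left(\frac{4}{3} + 6\right)^{2}\right)^{2} = \left(\left(\frac{22}{3}\right)^{2}\right)^{2} = \left(\frac{484}{9}\right)^{2} = \frac{234256}{81}$)
$\left(1 + 0 f{\left(4,1 \right)}\right) + 109 \frac{60}{-101} = \left(1 + 0 \cdot \frac{234256}{81}\right) + 109 \frac{60}{-101} = \left(1 + 0\right) + 109 \cdot 60 \left(- \frac{1}{101}\right) = 1 + 109 \left(- \frac{60}{101}\right) = 1 - \frac{6540}{101} = - \frac{6439}{101}$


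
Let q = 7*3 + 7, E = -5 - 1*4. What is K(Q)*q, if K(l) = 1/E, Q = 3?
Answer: -28/9 ≈ -3.1111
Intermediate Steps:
E = -9 (E = -5 - 4 = -9)
K(l) = -⅑ (K(l) = 1/(-9) = -⅑)
q = 28 (q = 21 + 7 = 28)
K(Q)*q = -⅑*28 = -28/9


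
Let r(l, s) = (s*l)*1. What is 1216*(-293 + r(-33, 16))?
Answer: -998336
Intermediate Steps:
r(l, s) = l*s (r(l, s) = (l*s)*1 = l*s)
1216*(-293 + r(-33, 16)) = 1216*(-293 - 33*16) = 1216*(-293 - 528) = 1216*(-821) = -998336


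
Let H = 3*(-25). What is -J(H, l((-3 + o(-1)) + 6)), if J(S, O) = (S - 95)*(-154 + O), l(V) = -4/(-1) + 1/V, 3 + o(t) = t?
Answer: -25670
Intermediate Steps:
o(t) = -3 + t
H = -75
l(V) = 4 + 1/V (l(V) = -4*(-1) + 1/V = 4 + 1/V)
J(S, O) = (-154 + O)*(-95 + S) (J(S, O) = (-95 + S)*(-154 + O) = (-154 + O)*(-95 + S))
-J(H, l((-3 + o(-1)) + 6)) = -(14630 - 154*(-75) - 95*(4 + 1/((-3 + (-3 - 1)) + 6)) + (4 + 1/((-3 + (-3 - 1)) + 6))*(-75)) = -(14630 + 11550 - 95*(4 + 1/((-3 - 4) + 6)) + (4 + 1/((-3 - 4) + 6))*(-75)) = -(14630 + 11550 - 95*(4 + 1/(-7 + 6)) + (4 + 1/(-7 + 6))*(-75)) = -(14630 + 11550 - 95*(4 + 1/(-1)) + (4 + 1/(-1))*(-75)) = -(14630 + 11550 - 95*(4 - 1) + (4 - 1)*(-75)) = -(14630 + 11550 - 95*3 + 3*(-75)) = -(14630 + 11550 - 285 - 225) = -1*25670 = -25670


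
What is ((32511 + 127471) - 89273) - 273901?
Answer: -203192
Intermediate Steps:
((32511 + 127471) - 89273) - 273901 = (159982 - 89273) - 273901 = 70709 - 273901 = -203192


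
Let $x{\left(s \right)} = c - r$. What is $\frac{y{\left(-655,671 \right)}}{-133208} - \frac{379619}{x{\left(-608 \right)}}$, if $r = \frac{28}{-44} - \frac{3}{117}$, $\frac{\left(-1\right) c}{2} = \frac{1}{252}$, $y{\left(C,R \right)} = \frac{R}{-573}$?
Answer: $- \frac{522082881186094393}{899527648440} \approx -5.804 \cdot 10^{5}$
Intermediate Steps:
$y{\left(C,R \right)} = - \frac{R}{573}$ ($y{\left(C,R \right)} = R \left(- \frac{1}{573}\right) = - \frac{R}{573}$)
$c = - \frac{1}{126}$ ($c = - \frac{2}{252} = \left(-2\right) \frac{1}{252} = - \frac{1}{126} \approx -0.0079365$)
$r = - \frac{284}{429}$ ($r = 28 \left(- \frac{1}{44}\right) - \frac{1}{39} = - \frac{7}{11} - \frac{1}{39} = - \frac{284}{429} \approx -0.662$)
$x{\left(s \right)} = \frac{11785}{18018}$ ($x{\left(s \right)} = - \frac{1}{126} - - \frac{284}{429} = - \frac{1}{126} + \frac{284}{429} = \frac{11785}{18018}$)
$\frac{y{\left(-655,671 \right)}}{-133208} - \frac{379619}{x{\left(-608 \right)}} = \frac{\left(- \frac{1}{573}\right) 671}{-133208} - \frac{379619}{\frac{11785}{18018}} = \left(- \frac{671}{573}\right) \left(- \frac{1}{133208}\right) - \frac{6839975142}{11785} = \frac{671}{76328184} - \frac{6839975142}{11785} = - \frac{522082881186094393}{899527648440}$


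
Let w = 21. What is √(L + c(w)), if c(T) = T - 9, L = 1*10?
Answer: √22 ≈ 4.6904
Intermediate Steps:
L = 10
c(T) = -9 + T
√(L + c(w)) = √(10 + (-9 + 21)) = √(10 + 12) = √22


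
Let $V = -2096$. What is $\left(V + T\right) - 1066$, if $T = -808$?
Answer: $-3970$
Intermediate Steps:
$\left(V + T\right) - 1066 = \left(-2096 - 808\right) - 1066 = -2904 - 1066 = -3970$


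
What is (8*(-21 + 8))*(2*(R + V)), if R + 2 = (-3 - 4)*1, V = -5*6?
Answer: 8112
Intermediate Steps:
V = -30
R = -9 (R = -2 + (-3 - 4)*1 = -2 - 7*1 = -2 - 7 = -9)
(8*(-21 + 8))*(2*(R + V)) = (8*(-21 + 8))*(2*(-9 - 30)) = (8*(-13))*(2*(-39)) = -104*(-78) = 8112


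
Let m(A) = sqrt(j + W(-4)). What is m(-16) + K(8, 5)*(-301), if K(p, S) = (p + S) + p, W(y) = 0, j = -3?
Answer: -6321 + I*sqrt(3) ≈ -6321.0 + 1.732*I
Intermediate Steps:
K(p, S) = S + 2*p (K(p, S) = (S + p) + p = S + 2*p)
m(A) = I*sqrt(3) (m(A) = sqrt(-3 + 0) = sqrt(-3) = I*sqrt(3))
m(-16) + K(8, 5)*(-301) = I*sqrt(3) + (5 + 2*8)*(-301) = I*sqrt(3) + (5 + 16)*(-301) = I*sqrt(3) + 21*(-301) = I*sqrt(3) - 6321 = -6321 + I*sqrt(3)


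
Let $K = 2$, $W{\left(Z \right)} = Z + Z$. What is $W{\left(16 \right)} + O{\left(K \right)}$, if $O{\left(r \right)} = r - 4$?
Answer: $30$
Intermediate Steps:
$W{\left(Z \right)} = 2 Z$
$O{\left(r \right)} = -4 + r$
$W{\left(16 \right)} + O{\left(K \right)} = 2 \cdot 16 + \left(-4 + 2\right) = 32 - 2 = 30$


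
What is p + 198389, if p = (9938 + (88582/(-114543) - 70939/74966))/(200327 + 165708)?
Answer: 9593118243158200145/48355084861182 ≈ 1.9839e+5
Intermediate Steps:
p = 1312633164347/48355084861182 (p = (9938 + (88582*(-1/114543) - 70939*1/74966))/366035 = (9938 + (-6814/8811 - 70939/74966))*(1/366035) = (9938 - 1135861853/660525426)*(1/366035) = (6563165821735/660525426)*(1/366035) = 1312633164347/48355084861182 ≈ 0.027146)
p + 198389 = 1312633164347/48355084861182 + 198389 = 9593118243158200145/48355084861182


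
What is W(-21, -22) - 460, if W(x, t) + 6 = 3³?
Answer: -439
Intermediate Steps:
W(x, t) = 21 (W(x, t) = -6 + 3³ = -6 + 27 = 21)
W(-21, -22) - 460 = 21 - 460 = -439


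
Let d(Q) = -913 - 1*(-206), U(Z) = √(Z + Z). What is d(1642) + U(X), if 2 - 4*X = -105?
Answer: -707 + √214/2 ≈ -699.69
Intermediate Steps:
X = 107/4 (X = ½ - ¼*(-105) = ½ + 105/4 = 107/4 ≈ 26.750)
U(Z) = √2*√Z (U(Z) = √(2*Z) = √2*√Z)
d(Q) = -707 (d(Q) = -913 + 206 = -707)
d(1642) + U(X) = -707 + √2*√(107/4) = -707 + √2*(√107/2) = -707 + √214/2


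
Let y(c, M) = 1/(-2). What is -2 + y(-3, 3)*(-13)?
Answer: 9/2 ≈ 4.5000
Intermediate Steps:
y(c, M) = -1/2
-2 + y(-3, 3)*(-13) = -2 - 1/2*(-13) = -2 + 13/2 = 9/2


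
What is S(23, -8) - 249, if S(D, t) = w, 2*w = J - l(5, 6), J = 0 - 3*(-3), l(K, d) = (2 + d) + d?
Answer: -503/2 ≈ -251.50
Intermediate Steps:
l(K, d) = 2 + 2*d
J = 9 (J = 0 + 9 = 9)
w = -5/2 (w = (9 - (2 + 2*6))/2 = (9 - (2 + 12))/2 = (9 - 1*14)/2 = (9 - 14)/2 = (1/2)*(-5) = -5/2 ≈ -2.5000)
S(D, t) = -5/2
S(23, -8) - 249 = -5/2 - 249 = -503/2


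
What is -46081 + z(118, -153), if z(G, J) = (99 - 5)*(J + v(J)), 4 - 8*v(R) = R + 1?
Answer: -58630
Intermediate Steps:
v(R) = 3/8 - R/8 (v(R) = ½ - (R + 1)/8 = ½ - (1 + R)/8 = ½ + (-⅛ - R/8) = 3/8 - R/8)
z(G, J) = 141/4 + 329*J/4 (z(G, J) = (99 - 5)*(J + (3/8 - J/8)) = 94*(3/8 + 7*J/8) = 141/4 + 329*J/4)
-46081 + z(118, -153) = -46081 + (141/4 + (329/4)*(-153)) = -46081 + (141/4 - 50337/4) = -46081 - 12549 = -58630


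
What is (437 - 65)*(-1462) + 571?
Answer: -543293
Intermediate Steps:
(437 - 65)*(-1462) + 571 = 372*(-1462) + 571 = -543864 + 571 = -543293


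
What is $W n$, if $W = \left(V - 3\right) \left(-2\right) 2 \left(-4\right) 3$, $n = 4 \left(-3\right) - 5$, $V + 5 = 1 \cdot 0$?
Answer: $6528$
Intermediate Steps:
$V = -5$ ($V = -5 + 1 \cdot 0 = -5 + 0 = -5$)
$n = -17$ ($n = -12 - 5 = -17$)
$W = -384$ ($W = \left(-5 - 3\right) \left(-2\right) 2 \left(-4\right) 3 = \left(-5 - 3\right) \left(-2\right) \left(\left(-8\right) 3\right) = \left(-8\right) \left(-2\right) \left(-24\right) = 16 \left(-24\right) = -384$)
$W n = \left(-384\right) \left(-17\right) = 6528$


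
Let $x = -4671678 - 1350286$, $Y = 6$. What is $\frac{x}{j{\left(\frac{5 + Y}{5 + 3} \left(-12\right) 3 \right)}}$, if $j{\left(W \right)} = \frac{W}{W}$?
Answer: $-6021964$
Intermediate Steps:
$j{\left(W \right)} = 1$
$x = -6021964$ ($x = -4671678 - 1350286 = -6021964$)
$\frac{x}{j{\left(\frac{5 + Y}{5 + 3} \left(-12\right) 3 \right)}} = - \frac{6021964}{1} = \left(-6021964\right) 1 = -6021964$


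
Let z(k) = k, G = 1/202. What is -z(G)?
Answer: -1/202 ≈ -0.0049505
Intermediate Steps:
G = 1/202 ≈ 0.0049505
-z(G) = -1*1/202 = -1/202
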